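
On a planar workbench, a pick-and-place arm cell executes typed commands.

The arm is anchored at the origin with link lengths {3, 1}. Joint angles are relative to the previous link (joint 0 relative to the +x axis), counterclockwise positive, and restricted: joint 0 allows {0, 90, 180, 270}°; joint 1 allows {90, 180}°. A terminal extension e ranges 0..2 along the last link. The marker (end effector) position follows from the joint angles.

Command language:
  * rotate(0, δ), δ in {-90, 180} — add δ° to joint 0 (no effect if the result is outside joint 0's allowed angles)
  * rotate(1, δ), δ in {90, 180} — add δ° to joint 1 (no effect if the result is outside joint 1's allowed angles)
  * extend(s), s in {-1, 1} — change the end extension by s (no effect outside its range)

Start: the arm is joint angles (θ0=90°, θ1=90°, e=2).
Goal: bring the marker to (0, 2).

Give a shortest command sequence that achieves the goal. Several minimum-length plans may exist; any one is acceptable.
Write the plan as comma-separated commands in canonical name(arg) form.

rotate(1, 90), extend(-1), extend(-1)

start: joint angles (θ0=90°, θ1=90°, e=2)
[1] after rotate(1, 90): joint angles (θ0=90°, θ1=180°, e=2)
[2] after extend(-1): joint angles (θ0=90°, θ1=180°, e=1)
[3] after extend(-1): joint angles (θ0=90°, θ1=180°, e=0)
nothing shorter than 3 reaches the goal.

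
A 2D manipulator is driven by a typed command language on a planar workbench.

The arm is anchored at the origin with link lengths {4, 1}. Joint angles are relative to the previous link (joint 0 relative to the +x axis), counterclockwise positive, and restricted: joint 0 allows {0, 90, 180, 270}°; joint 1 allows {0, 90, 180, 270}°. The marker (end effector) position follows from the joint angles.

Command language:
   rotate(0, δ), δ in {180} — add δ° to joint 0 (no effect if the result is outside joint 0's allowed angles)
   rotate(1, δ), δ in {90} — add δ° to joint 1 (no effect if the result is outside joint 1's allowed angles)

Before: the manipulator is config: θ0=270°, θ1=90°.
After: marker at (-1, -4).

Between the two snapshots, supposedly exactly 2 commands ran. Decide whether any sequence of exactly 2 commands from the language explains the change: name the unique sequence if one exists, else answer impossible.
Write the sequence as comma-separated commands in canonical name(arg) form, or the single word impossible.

begin: config: θ0=270°, θ1=90°
[1] after rotate(1, 90): config: θ0=270°, θ1=180°
[2] after rotate(1, 90): config: θ0=270°, θ1=270°
all 4 alternatives checked — unique.

rotate(1, 90), rotate(1, 90)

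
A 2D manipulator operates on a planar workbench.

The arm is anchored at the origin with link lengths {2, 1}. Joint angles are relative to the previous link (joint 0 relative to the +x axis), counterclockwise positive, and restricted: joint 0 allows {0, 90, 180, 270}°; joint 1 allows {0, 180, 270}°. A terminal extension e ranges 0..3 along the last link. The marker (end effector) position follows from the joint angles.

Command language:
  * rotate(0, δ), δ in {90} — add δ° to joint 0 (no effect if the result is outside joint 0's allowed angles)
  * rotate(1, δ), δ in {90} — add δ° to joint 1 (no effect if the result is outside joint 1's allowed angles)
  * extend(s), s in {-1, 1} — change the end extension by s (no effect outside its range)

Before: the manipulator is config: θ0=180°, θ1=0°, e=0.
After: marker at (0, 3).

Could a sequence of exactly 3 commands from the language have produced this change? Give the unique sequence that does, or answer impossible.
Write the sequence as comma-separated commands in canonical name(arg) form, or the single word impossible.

from: config: θ0=180°, θ1=0°, e=0
[1] after rotate(0, 90): config: θ0=270°, θ1=0°, e=0
[2] after rotate(0, 90): config: θ0=0°, θ1=0°, e=0
[3] after rotate(0, 90): config: θ0=90°, θ1=0°, e=0
uniquely the one of 64 3-step routes that fits.

rotate(0, 90), rotate(0, 90), rotate(0, 90)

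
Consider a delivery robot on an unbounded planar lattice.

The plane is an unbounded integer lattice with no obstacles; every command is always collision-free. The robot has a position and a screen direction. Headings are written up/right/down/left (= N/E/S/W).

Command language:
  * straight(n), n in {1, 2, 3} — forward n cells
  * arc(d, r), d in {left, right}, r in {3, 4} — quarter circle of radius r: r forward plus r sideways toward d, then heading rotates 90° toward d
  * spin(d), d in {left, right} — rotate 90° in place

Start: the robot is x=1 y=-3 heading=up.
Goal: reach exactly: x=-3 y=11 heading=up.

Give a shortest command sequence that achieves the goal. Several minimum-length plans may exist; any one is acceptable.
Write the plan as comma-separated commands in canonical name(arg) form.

from: x=1 y=-3 heading=up
[1] after arc(right, 4): x=5 y=1 heading=right
[2] after spin(left): x=5 y=1 heading=up
[3] after straight(2): x=5 y=3 heading=up
[4] after arc(left, 4): x=1 y=7 heading=left
[5] after arc(right, 4): x=-3 y=11 heading=up
minimal: 5 command(s), checked below 5.

arc(right, 4), spin(left), straight(2), arc(left, 4), arc(right, 4)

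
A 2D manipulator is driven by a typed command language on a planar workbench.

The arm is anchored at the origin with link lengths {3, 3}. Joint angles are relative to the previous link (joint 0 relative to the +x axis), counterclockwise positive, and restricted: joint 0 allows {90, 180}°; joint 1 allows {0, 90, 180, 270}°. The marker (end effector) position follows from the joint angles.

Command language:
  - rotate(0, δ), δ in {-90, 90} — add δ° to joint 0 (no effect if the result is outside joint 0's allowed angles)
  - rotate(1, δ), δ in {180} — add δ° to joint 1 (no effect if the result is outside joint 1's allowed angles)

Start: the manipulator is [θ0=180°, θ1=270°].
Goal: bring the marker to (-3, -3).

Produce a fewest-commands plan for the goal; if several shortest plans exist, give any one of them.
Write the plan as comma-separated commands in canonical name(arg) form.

rotate(1, 180)

start: [θ0=180°, θ1=270°]
[1] after rotate(1, 180): [θ0=180°, θ1=90°]
minimal: 1 command(s), checked below 1.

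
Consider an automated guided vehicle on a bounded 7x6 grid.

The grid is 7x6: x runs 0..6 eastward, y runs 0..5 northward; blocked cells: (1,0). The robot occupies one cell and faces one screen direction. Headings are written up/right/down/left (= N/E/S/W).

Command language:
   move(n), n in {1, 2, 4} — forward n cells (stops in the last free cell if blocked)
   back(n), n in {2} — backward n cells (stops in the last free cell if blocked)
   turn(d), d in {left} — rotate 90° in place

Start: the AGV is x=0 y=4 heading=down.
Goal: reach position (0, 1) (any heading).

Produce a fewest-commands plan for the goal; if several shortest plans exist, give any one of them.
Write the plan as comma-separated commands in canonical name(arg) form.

from: x=0 y=4 heading=down
1. move(1) → x=0 y=3 heading=down
2. move(2) → x=0 y=1 heading=down
no 1-step plan works, so 2 is optimal.

move(1), move(2)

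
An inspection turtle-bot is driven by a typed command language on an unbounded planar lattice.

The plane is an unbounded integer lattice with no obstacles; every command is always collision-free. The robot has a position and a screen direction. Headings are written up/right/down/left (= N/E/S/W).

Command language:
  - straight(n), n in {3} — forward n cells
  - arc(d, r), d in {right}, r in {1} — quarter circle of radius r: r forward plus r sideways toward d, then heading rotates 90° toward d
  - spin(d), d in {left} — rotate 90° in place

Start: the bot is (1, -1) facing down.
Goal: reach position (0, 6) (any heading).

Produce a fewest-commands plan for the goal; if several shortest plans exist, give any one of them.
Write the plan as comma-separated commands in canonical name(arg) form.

arc(right, 1), arc(right, 1), straight(3), straight(3), arc(right, 1)

t0: (1, -1) facing down
step 1 (arc(right, 1)): (0, -2) facing left
step 2 (arc(right, 1)): (-1, -1) facing up
step 3 (straight(3)): (-1, 2) facing up
step 4 (straight(3)): (-1, 5) facing up
step 5 (arc(right, 1)): (0, 6) facing right
shorter routes all fall short; 5 is best.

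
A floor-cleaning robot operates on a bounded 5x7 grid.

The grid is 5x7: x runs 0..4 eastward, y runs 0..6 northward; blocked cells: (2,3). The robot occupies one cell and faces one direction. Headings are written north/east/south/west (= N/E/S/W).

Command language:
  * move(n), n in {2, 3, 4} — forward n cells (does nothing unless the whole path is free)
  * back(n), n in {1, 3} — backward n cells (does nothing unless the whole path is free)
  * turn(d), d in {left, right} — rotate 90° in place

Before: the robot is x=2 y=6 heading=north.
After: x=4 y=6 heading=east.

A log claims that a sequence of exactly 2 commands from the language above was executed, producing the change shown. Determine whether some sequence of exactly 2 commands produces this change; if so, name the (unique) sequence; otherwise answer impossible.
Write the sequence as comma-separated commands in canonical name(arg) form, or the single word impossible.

turn(right), move(2)

key: running move(2) before turn(right) would end elsewhere — order is forced
initial: x=2 y=6 heading=north
t=1 turn(right) ⇒ x=2 y=6 heading=east
t=2 move(2) ⇒ x=4 y=6 heading=east
no rival 2-sequence matches.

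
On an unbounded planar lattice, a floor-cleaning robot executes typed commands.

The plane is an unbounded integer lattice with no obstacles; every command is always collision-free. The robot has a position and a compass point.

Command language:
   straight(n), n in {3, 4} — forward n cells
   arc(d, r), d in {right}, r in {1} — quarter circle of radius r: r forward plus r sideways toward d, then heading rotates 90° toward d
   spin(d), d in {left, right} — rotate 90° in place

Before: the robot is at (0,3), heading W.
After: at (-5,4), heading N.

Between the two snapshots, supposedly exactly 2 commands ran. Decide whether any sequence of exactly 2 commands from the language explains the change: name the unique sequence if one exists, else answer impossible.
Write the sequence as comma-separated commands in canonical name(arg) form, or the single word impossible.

key: running arc(right, 1) before straight(4) would end elsewhere — order is forced
from: at (0,3), heading W
t=1 straight(4) ⇒ at (-4,3), heading W
t=2 arc(right, 1) ⇒ at (-5,4), heading N
uniquely the one of 25 2-step routes that fits.

straight(4), arc(right, 1)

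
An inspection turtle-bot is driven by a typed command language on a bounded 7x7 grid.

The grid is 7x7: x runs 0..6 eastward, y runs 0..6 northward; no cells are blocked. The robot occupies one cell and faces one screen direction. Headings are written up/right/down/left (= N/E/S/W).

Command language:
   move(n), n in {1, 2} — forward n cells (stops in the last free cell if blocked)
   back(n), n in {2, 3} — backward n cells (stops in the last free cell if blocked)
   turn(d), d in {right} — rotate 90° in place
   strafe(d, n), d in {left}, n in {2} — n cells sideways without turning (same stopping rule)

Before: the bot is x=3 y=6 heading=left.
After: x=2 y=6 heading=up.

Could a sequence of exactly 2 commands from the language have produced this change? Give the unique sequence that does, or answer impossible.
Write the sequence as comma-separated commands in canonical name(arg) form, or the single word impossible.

move(1), turn(right)

key: cell and facing (now N) both changed — the 2 commands mix motion and turning
initial: x=3 y=6 heading=left
step 1 (move(1)): x=2 y=6 heading=left
step 2 (turn(right)): x=2 y=6 heading=up
uniquely the one of 36 2-step routes that fits.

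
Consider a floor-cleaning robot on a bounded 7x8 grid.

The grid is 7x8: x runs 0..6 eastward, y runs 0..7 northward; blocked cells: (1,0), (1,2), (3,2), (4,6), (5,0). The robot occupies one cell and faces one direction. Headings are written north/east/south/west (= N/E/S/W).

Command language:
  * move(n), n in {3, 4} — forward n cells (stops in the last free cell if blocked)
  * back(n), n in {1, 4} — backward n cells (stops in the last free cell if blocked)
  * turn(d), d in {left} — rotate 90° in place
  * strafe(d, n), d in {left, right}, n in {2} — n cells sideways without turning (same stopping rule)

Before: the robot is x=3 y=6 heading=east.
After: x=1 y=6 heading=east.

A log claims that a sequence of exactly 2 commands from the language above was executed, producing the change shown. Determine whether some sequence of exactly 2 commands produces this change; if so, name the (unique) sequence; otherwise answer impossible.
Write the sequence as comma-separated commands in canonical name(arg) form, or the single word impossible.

back(1), back(1)

key: still facing E at the end — nothing in the sequence rotates
initial: x=3 y=6 heading=east
1. back(1) → x=2 y=6 heading=east
2. back(1) → x=1 y=6 heading=east
no other 2-command option fits: unique.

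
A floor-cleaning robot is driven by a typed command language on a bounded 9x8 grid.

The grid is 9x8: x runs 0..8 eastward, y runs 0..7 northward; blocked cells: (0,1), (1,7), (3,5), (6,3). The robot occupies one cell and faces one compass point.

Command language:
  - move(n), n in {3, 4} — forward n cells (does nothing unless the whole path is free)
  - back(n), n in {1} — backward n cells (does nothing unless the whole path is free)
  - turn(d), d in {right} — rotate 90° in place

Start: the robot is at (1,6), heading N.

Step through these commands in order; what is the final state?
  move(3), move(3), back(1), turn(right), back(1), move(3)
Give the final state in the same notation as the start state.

start: at (1,6), heading N
[1] after move(3): at (1,6), heading N
[2] after move(3): at (1,6), heading N
[3] after back(1): at (1,5), heading N
[4] after turn(right): at (1,5), heading E
[5] after back(1): at (0,5), heading E
[6] after move(3): at (0,5), heading E

at (0,5), heading E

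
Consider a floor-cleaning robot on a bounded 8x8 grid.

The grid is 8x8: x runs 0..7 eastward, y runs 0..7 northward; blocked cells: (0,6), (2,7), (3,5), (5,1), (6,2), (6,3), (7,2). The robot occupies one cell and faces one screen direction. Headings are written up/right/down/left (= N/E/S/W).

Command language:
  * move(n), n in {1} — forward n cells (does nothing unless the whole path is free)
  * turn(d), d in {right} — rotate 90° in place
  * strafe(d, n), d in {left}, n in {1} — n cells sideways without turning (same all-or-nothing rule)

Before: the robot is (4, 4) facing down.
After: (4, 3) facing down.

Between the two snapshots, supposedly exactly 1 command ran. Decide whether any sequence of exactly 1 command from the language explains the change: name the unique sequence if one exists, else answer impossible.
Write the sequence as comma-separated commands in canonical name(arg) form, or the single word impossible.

key: still facing S — the one step turns nothing
start: (4, 4) facing down
step 1 (move(1)): (4, 3) facing down
all 3 alternatives checked — unique.

move(1)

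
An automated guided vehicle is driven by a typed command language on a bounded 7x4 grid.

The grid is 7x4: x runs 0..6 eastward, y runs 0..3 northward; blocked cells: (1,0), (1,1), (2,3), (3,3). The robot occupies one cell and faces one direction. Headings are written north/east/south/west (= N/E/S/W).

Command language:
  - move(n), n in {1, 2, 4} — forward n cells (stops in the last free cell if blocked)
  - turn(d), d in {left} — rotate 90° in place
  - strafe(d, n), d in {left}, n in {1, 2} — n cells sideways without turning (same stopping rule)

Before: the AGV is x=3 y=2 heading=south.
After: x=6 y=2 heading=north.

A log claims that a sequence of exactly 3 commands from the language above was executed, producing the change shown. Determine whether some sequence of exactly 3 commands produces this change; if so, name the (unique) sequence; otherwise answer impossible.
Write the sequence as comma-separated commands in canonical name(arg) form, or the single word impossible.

turn(left), move(4), turn(left)

key: move(4) runs into the grid edge before its full distance
begin: x=3 y=2 heading=south
[1] after turn(left): x=3 y=2 heading=east
[2] after move(4): x=6 y=2 heading=east
[3] after turn(left): x=6 y=2 heading=north
all 216 alternatives checked — unique.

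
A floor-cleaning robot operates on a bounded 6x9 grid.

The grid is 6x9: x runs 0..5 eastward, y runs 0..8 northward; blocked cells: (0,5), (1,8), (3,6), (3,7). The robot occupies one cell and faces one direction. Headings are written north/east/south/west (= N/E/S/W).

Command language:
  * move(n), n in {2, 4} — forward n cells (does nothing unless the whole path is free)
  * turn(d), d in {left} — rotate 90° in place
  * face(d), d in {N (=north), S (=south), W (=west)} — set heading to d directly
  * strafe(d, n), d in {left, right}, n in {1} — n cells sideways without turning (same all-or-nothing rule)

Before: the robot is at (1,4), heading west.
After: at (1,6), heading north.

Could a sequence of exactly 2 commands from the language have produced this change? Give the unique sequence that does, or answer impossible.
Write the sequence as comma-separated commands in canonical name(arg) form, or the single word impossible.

key: position moved to (1,6) AND the heading swung to N — translation plus rotation needed
t0: at (1,4), heading west
step 1 (face(N)): at (1,4), heading north
step 2 (move(2)): at (1,6), heading north
no other 2-command option fits: unique.

face(N), move(2)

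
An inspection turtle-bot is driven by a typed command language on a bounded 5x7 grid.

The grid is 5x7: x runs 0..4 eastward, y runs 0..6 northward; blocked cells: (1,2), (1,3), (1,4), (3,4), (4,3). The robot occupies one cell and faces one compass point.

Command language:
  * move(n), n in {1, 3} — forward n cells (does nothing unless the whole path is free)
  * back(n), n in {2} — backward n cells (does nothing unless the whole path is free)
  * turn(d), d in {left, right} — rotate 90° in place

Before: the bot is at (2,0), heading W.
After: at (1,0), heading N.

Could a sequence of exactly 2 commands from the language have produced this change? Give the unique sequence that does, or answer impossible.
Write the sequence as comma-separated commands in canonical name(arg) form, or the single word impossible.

key: cell and facing (now N) both changed — the 2 commands mix motion and turning
t0: at (2,0), heading W
step 1 (move(1)): at (1,0), heading W
step 2 (turn(right)): at (1,0), heading N
no other 2-command option fits: unique.

move(1), turn(right)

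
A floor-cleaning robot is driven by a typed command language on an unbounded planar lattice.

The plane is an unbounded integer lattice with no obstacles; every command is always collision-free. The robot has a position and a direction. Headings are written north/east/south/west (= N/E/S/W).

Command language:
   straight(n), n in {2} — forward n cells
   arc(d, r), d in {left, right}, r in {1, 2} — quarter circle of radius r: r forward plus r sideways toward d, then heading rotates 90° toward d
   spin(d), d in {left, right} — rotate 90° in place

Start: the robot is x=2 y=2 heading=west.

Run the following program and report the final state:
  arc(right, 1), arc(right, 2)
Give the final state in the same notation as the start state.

t0: x=2 y=2 heading=west
step 1 (arc(right, 1)): x=1 y=3 heading=north
step 2 (arc(right, 2)): x=3 y=5 heading=east

x=3 y=5 heading=east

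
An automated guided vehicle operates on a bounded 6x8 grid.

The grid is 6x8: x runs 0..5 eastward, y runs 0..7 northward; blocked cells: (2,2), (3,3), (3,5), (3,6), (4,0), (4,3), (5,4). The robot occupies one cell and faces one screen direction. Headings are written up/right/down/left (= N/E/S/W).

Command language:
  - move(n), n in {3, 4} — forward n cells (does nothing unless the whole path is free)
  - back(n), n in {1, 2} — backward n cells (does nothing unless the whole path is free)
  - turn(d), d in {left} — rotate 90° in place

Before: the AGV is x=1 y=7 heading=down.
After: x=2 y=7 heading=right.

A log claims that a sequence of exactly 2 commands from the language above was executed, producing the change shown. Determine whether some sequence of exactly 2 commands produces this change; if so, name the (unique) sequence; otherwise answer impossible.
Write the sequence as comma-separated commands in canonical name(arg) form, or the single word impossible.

impossible

every 2-command combo misses the target.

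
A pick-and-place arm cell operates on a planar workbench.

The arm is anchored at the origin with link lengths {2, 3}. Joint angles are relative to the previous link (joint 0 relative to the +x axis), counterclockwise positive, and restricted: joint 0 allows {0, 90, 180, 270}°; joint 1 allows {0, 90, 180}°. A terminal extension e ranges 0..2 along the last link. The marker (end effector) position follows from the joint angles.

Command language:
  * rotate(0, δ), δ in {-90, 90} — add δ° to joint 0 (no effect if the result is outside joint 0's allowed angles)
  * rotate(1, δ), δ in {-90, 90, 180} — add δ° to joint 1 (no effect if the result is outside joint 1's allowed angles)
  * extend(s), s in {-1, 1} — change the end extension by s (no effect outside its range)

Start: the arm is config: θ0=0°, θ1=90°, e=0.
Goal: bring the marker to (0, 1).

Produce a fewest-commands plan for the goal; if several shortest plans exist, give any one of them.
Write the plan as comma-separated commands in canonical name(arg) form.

begin: config: θ0=0°, θ1=90°, e=0
[1] after rotate(1, 90): config: θ0=0°, θ1=180°, e=0
[2] after rotate(0, -90): config: θ0=270°, θ1=180°, e=0
minimal: 2 command(s), checked below 2.

rotate(1, 90), rotate(0, -90)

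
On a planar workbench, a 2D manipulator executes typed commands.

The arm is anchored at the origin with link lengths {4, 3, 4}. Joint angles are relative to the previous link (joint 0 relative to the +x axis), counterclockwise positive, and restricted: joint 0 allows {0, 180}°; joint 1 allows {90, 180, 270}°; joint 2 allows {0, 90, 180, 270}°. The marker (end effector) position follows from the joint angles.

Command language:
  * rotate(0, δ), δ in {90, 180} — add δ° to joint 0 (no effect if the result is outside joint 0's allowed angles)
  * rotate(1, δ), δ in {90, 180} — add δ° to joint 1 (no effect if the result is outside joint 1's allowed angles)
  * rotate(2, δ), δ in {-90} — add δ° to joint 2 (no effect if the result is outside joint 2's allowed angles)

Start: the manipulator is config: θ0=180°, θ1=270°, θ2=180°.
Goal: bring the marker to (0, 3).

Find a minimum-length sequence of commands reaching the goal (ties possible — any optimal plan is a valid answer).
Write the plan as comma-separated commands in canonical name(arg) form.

rotate(1, 180), rotate(0, 180), rotate(2, -90)

initial: config: θ0=180°, θ1=270°, θ2=180°
[1] after rotate(1, 180): config: θ0=180°, θ1=90°, θ2=180°
[2] after rotate(0, 180): config: θ0=0°, θ1=90°, θ2=180°
[3] after rotate(2, -90): config: θ0=0°, θ1=90°, θ2=90°
no 2-step plan works, so 3 is optimal.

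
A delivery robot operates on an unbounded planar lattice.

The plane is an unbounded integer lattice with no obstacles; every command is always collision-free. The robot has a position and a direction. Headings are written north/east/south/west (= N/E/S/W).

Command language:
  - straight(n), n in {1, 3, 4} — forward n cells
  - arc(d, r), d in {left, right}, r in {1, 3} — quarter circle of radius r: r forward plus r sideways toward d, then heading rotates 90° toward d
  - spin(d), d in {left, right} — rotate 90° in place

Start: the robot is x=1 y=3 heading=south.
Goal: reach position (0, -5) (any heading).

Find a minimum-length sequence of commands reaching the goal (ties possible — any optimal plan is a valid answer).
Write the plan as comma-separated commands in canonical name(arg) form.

from: x=1 y=3 heading=south
step 1 (straight(4)): x=1 y=-1 heading=south
step 2 (straight(3)): x=1 y=-4 heading=south
step 3 (arc(right, 1)): x=0 y=-5 heading=west
shorter routes all fall short; 3 is best.

straight(4), straight(3), arc(right, 1)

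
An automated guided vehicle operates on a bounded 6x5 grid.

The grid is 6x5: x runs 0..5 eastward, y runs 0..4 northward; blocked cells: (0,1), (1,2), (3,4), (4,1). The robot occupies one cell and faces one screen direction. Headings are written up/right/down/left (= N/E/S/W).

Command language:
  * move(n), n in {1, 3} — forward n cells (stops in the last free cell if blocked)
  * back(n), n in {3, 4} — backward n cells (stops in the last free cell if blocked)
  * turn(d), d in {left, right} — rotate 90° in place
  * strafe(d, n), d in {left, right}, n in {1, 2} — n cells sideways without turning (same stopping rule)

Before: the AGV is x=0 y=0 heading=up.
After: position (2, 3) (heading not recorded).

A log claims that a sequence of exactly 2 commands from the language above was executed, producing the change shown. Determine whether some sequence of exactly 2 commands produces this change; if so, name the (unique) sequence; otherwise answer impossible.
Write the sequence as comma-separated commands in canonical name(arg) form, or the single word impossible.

strafe(right, 2), move(3)

key: running move(3) before strafe(right, 2) would end elsewhere — order is forced
t0: x=0 y=0 heading=up
1. strafe(right, 2) → x=2 y=0 heading=up
2. move(3) → x=2 y=3 heading=up
no other 2-command option fits: unique.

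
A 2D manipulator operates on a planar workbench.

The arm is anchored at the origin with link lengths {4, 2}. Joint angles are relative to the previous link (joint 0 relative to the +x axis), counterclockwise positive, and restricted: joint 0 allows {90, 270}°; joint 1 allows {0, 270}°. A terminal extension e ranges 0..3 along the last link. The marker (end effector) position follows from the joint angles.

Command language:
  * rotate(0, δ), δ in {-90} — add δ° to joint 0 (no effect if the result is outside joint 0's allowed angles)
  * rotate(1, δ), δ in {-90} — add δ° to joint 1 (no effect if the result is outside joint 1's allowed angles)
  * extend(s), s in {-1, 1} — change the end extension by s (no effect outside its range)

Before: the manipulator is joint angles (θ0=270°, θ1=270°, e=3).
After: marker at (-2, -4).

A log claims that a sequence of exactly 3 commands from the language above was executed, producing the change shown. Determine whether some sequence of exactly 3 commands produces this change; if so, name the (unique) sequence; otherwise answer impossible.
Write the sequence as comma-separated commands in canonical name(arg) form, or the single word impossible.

extend(-1), extend(-1), extend(-1)

t0: joint angles (θ0=270°, θ1=270°, e=3)
step 1 (extend(-1)): joint angles (θ0=270°, θ1=270°, e=2)
step 2 (extend(-1)): joint angles (θ0=270°, θ1=270°, e=1)
step 3 (extend(-1)): joint angles (θ0=270°, θ1=270°, e=0)
all 64 alternatives checked — unique.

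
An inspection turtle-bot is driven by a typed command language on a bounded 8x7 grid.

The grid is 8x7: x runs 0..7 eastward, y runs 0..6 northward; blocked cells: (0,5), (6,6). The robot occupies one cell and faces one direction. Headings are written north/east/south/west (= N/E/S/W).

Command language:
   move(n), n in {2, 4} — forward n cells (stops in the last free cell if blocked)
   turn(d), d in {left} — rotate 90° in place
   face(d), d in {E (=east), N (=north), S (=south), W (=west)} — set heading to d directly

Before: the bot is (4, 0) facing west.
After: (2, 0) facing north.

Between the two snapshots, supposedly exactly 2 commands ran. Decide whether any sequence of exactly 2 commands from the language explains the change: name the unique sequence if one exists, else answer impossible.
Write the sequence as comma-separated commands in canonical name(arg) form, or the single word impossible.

move(2), face(N)

key: order matters: swapping move(2) and face(N) lands elsewhere
start: (4, 0) facing west
t=1 move(2) ⇒ (2, 0) facing west
t=2 face(N) ⇒ (2, 0) facing north
all 49 alternatives checked — unique.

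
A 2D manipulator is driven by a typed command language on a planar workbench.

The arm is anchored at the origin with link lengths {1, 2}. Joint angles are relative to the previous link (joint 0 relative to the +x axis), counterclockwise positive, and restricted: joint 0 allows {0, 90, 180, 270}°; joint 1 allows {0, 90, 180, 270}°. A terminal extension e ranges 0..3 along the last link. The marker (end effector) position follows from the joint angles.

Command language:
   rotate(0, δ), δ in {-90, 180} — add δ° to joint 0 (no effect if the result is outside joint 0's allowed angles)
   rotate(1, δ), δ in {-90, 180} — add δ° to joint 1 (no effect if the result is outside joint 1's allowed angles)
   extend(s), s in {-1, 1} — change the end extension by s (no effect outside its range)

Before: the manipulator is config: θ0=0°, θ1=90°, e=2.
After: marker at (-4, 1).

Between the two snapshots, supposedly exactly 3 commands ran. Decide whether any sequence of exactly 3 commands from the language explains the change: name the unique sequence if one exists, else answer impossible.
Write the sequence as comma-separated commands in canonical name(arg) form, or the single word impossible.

initial: config: θ0=0°, θ1=90°, e=2
step 1 (rotate(0, -90)): config: θ0=270°, θ1=90°, e=2
step 2 (rotate(0, -90)): config: θ0=180°, θ1=90°, e=2
step 3 (rotate(0, -90)): config: θ0=90°, θ1=90°, e=2
all 216 alternatives checked — unique.

rotate(0, -90), rotate(0, -90), rotate(0, -90)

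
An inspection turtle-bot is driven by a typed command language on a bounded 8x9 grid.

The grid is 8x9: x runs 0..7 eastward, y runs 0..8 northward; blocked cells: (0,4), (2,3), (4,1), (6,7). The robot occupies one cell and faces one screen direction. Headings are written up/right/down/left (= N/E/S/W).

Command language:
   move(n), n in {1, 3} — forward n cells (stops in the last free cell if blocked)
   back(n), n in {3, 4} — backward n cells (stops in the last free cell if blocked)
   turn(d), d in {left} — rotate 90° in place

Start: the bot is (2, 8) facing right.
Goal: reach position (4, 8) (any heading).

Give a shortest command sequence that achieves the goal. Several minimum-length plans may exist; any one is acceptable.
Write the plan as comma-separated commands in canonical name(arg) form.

move(1), move(1)

from: (2, 8) facing right
[1] after move(1): (3, 8) facing right
[2] after move(1): (4, 8) facing right
no 1-step plan works, so 2 is optimal.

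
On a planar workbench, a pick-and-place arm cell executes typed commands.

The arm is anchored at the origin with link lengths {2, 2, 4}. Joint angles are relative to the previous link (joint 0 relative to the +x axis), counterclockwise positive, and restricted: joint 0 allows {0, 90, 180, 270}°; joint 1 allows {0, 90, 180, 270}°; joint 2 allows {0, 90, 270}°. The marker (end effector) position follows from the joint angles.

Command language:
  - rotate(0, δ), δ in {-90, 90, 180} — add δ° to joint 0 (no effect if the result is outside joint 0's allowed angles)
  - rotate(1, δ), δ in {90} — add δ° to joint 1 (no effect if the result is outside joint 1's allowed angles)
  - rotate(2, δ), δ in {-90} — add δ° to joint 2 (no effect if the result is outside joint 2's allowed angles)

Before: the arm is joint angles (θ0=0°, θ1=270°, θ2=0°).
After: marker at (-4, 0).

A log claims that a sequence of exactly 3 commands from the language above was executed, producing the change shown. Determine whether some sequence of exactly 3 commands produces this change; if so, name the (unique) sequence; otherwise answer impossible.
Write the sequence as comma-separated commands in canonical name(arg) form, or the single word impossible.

rotate(1, 90), rotate(1, 90), rotate(1, 90)

begin: joint angles (θ0=0°, θ1=270°, θ2=0°)
step 1 (rotate(1, 90)): joint angles (θ0=0°, θ1=0°, θ2=0°)
step 2 (rotate(1, 90)): joint angles (θ0=0°, θ1=90°, θ2=0°)
step 3 (rotate(1, 90)): joint angles (θ0=0°, θ1=180°, θ2=0°)
no rival 3-sequence matches.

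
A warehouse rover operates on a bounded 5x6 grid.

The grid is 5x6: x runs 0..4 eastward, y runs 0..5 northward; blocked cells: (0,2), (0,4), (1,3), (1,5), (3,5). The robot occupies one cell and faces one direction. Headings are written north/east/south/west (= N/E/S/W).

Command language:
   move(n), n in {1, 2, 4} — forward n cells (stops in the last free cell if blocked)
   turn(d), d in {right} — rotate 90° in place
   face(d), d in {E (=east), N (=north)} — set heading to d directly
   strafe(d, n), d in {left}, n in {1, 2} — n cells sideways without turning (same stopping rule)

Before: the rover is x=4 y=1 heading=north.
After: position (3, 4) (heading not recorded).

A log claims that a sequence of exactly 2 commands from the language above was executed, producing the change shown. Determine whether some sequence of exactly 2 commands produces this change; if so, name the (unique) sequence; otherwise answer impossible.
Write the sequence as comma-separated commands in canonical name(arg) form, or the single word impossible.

key: running move(4) before strafe(left, 1) would end elsewhere — order is forced
initial: x=4 y=1 heading=north
1. strafe(left, 1) → x=3 y=1 heading=north
2. move(4) → x=3 y=4 heading=north
no other 2-command option fits: unique.

strafe(left, 1), move(4)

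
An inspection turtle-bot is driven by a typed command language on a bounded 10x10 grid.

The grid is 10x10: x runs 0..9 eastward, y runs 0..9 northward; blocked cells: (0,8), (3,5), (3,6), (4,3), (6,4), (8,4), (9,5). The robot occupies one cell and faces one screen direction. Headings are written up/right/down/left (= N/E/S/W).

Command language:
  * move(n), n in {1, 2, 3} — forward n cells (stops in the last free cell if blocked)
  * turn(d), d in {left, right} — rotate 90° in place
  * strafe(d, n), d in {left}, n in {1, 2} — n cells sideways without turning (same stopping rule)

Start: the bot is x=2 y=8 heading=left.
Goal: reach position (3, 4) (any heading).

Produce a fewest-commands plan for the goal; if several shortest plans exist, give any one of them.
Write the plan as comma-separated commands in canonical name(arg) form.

turn(left), move(1), move(3), strafe(left, 1)

begin: x=2 y=8 heading=left
1. turn(left) → x=2 y=8 heading=down
2. move(1) → x=2 y=7 heading=down
3. move(3) → x=2 y=4 heading=down
4. strafe(left, 1) → x=3 y=4 heading=down
nothing shorter than 4 reaches the goal.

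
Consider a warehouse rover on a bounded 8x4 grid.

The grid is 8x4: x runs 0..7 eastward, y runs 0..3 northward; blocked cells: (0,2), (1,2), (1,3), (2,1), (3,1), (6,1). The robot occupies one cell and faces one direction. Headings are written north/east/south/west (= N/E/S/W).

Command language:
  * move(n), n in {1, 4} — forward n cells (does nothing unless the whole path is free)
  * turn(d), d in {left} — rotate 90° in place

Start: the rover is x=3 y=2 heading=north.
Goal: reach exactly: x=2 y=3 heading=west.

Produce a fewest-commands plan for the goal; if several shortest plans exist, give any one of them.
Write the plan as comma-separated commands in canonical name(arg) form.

move(1), turn(left), move(1)

begin: x=3 y=2 heading=north
[1] after move(1): x=3 y=3 heading=north
[2] after turn(left): x=3 y=3 heading=west
[3] after move(1): x=2 y=3 heading=west
shorter routes all fall short; 3 is best.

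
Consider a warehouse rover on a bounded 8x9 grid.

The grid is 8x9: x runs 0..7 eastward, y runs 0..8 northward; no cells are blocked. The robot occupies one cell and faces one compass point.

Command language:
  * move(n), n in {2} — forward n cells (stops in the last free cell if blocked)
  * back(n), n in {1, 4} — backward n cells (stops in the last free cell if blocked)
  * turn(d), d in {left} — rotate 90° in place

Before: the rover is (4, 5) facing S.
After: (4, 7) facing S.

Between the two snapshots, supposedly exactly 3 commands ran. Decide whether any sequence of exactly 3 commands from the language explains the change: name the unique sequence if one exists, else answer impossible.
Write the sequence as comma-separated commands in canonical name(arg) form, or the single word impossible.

back(4), move(2), back(1)

key: order matters: swapping back(4) and back(1) lands elsewhere
start: (4, 5) facing S
step 1 (back(4)): (4, 8) facing S
step 2 (move(2)): (4, 6) facing S
step 3 (back(1)): (4, 7) facing S
no rival 3-sequence matches.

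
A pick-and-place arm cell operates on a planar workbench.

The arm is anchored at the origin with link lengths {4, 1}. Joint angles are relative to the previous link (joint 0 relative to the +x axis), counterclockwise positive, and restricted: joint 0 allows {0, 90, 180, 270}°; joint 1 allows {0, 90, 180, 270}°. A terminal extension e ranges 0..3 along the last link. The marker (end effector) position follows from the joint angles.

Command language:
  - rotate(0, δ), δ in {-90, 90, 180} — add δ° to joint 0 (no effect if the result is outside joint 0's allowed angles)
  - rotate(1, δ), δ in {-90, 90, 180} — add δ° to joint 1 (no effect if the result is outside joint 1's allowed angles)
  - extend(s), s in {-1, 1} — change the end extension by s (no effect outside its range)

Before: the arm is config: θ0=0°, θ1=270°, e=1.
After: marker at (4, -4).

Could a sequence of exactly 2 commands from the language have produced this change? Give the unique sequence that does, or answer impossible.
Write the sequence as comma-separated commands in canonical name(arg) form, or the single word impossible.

extend(1), extend(1)

start: config: θ0=0°, θ1=270°, e=1
step 1 (extend(1)): config: θ0=0°, θ1=270°, e=2
step 2 (extend(1)): config: θ0=0°, θ1=270°, e=3
no rival 2-sequence matches.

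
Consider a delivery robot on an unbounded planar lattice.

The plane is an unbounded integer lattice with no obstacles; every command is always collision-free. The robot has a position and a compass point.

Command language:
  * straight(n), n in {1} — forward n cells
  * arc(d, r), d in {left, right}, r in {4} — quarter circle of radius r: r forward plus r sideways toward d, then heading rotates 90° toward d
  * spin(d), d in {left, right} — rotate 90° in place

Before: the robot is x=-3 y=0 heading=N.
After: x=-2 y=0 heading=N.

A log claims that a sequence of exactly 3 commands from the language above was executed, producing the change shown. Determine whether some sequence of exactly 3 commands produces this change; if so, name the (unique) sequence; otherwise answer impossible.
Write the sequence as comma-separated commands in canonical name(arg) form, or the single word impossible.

spin(right), straight(1), spin(left)

key: heading stays N — rotations cancel among the 3 commands
initial: x=-3 y=0 heading=N
step 1 (spin(right)): x=-3 y=0 heading=E
step 2 (straight(1)): x=-2 y=0 heading=E
step 3 (spin(left)): x=-2 y=0 heading=N
uniquely the one of 125 3-step routes that fits.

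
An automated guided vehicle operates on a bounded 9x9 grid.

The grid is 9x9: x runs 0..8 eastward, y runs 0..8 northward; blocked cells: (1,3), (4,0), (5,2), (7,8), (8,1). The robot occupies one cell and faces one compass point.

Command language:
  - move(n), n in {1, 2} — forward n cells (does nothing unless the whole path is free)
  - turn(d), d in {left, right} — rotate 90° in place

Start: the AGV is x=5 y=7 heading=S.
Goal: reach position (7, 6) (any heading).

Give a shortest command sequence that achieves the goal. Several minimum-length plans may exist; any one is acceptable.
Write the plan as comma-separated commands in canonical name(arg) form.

move(1), turn(left), move(2)

from: x=5 y=7 heading=S
1. move(1) → x=5 y=6 heading=S
2. turn(left) → x=5 y=6 heading=E
3. move(2) → x=7 y=6 heading=E
minimal: 3 command(s), checked below 3.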